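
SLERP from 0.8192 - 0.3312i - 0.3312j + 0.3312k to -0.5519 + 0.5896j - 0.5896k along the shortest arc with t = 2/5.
0.7401 - 0.2058i - 0.4527j + 0.4527k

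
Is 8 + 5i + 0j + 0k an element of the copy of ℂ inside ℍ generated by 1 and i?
Yes. The quaternion 8 + 5i has j- and k-coefficients y = z = 0, so it lies in the complex subalgebra spanned by 1 and i.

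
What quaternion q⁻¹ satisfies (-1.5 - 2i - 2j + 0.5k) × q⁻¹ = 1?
-0.1429 + 0.1905i + 0.1905j - 0.0476k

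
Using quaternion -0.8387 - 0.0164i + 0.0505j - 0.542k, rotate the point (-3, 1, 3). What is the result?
(-2.334, -2.557, 2.648)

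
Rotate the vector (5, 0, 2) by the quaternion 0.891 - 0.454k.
(2.939, -4.045, 2)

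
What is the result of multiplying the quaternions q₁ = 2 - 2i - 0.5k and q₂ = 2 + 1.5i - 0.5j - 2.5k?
5.75 - 1.25i - 6.75j - 5k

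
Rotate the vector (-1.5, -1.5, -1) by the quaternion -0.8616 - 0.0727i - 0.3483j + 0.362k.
(-2.302, 0.146, 0.423)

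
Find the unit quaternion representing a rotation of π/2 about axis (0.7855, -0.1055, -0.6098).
0.7071 + 0.5554i - 0.0746j - 0.4312k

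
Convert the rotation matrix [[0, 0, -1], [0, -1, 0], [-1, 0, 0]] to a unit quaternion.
-0.7071i + 0.7071k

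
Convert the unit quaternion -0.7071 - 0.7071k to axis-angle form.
axis = (0, 0, -1), θ = 3π/2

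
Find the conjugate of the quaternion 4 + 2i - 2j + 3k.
4 - 2i + 2j - 3k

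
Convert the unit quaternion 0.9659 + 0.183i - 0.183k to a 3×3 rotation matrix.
[[0.933, 0.3535, -0.067], [-0.3535, 0.866, -0.3535], [-0.067, 0.3535, 0.933]]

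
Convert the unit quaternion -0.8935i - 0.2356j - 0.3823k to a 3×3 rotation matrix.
[[0.5967, 0.421, 0.6832], [0.421, -0.889, 0.1801], [0.6832, 0.1801, -0.7077]]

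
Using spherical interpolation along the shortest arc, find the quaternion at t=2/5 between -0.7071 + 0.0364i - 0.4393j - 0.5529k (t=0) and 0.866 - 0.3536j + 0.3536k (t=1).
-0.8457 + 0.0237i - 0.1287j - 0.5173k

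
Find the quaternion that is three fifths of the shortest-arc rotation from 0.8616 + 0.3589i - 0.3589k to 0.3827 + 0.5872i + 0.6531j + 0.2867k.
0.6789 + 0.5785i + 0.4515j + 0.0256k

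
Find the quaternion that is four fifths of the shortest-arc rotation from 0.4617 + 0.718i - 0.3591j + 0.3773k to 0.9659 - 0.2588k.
0.9697 + 0.1843i - 0.0922j - 0.1312k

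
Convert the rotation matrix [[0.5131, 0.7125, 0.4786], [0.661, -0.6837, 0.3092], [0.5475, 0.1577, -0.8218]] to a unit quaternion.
-0.0436 + 0.8687i + 0.3953j + 0.2953k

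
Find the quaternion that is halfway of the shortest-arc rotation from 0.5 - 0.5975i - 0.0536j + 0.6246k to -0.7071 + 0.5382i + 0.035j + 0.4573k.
0.7236 - 0.6808i - 0.0531j + 0.1003k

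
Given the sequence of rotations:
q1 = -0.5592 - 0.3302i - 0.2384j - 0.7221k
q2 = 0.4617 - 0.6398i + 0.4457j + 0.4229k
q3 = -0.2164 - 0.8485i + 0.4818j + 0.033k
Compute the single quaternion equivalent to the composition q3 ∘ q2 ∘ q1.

q2 · q1 = -0.0578 - 0.0157i - 0.9609j - 0.2702k
q3 · q2 · q1 = 0.4711 - 0.046i - 0.0497j + 0.8795k
0.4711 - 0.046i - 0.0497j + 0.8795k


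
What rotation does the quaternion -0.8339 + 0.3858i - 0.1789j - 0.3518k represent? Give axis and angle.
axis = (0.699, -0.3241, -0.6374), θ = 293°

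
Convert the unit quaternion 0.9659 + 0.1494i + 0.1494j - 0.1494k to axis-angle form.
axis = (√3/3, √3/3, -√3/3), θ = π/6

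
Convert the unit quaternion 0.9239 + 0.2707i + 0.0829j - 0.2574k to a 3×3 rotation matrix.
[[0.8537, 0.5205, 0.0138], [-0.4307, 0.7209, -0.5429], [-0.2925, 0.4575, 0.8397]]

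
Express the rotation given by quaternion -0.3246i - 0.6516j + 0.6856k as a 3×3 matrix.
[[-0.7893, 0.423, -0.4451], [0.423, -0.1508, -0.8935], [-0.4451, -0.8935, -0.0599]]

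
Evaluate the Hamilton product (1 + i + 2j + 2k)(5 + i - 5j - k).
16 + 14i + 8j + 2k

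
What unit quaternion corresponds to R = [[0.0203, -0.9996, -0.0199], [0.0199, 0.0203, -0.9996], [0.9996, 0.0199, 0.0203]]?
0.515 + 0.4949i - 0.4949j + 0.4949k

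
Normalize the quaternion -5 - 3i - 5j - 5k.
-0.5455 - 0.3273i - 0.5455j - 0.5455k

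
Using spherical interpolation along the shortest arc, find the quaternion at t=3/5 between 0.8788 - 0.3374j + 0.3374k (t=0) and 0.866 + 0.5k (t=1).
0.8862 - 0.1377j + 0.4423k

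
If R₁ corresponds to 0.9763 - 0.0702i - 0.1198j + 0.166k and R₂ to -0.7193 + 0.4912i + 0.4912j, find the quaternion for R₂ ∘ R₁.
-0.6089 + 0.6116i + 0.4842j - 0.1438k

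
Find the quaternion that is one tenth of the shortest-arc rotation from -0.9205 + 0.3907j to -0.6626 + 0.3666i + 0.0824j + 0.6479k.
-0.9251 + 0.0417i + 0.37j + 0.0737k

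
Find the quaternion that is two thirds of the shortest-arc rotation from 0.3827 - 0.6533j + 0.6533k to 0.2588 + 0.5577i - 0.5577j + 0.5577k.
0.3129 + 0.3844i - 0.6141j + 0.6141k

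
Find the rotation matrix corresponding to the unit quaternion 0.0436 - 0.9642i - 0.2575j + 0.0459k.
[[0.8632, 0.4926, -0.111], [0.5006, -0.8636, 0.0604], [-0.0661, -0.1077, -0.992]]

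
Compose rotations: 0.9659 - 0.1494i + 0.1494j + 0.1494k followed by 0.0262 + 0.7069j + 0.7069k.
-0.1859 - 0.0039i + 0.5811j + 0.7923k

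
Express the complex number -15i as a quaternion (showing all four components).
0 - 15i + 0j + 0k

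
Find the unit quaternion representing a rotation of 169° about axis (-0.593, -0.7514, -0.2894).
0.0958 - 0.5903i - 0.7479j - 0.2881k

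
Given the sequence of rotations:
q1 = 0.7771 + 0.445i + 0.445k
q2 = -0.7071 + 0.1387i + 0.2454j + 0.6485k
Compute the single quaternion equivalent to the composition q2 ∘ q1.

q2 · q1 = -0.8998 - 0.0977i + 0.4176j + 0.0801k
-0.8998 - 0.0977i + 0.4176j + 0.0801k


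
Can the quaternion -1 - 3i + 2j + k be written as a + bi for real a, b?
No. The quaternion -1 - 3i + 2j + k has j-coefficient y = 2 and k-coefficient z = 1, not both zero, so it does not lie in the complex subalgebra spanned by 1 and i.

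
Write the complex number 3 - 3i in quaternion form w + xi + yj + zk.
3 - 3i + 0j + 0k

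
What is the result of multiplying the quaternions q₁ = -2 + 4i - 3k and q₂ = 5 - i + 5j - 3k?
-15 + 37i + 5j + 11k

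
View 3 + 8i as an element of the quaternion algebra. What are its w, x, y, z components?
3 + 8i + 0j + 0k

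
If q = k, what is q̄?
-k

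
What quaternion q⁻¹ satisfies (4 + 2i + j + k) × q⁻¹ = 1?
0.1818 - 0.0909i - 0.0455j - 0.0455k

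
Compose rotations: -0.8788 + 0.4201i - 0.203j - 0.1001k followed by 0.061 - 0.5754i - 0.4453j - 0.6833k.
0.0293 + 0.4372i + 0.0343j + 0.8983k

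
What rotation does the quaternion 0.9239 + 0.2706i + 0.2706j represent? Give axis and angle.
axis = (√2/2, √2/2, 0), θ = π/4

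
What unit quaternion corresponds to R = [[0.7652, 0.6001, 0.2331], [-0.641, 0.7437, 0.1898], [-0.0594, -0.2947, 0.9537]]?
0.9304 - 0.1302i + 0.0786j - 0.3335k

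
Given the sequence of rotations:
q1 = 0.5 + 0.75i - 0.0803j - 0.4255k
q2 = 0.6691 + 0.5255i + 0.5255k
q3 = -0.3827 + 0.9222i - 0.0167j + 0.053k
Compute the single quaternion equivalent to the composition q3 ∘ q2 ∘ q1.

q2 · q1 = 0.164 + 0.8068i + 0.564j - 0.0641k
q3 · q2 · q1 = -0.794 - 0.1863i - 0.1167j + 0.5668k
-0.794 - 0.1863i - 0.1167j + 0.5668k


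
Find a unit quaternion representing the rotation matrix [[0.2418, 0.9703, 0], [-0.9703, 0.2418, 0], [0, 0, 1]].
0.788 - 0.6157k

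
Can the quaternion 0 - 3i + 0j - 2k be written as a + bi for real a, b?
No. The quaternion -3i - 2k has j-coefficient y = 0 and k-coefficient z = -2, not both zero, so it does not lie in the complex subalgebra spanned by 1 and i.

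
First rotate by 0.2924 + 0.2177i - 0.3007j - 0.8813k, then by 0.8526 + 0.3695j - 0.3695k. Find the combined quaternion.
0.0348 - 0.2511i - 0.2288j - 0.9399k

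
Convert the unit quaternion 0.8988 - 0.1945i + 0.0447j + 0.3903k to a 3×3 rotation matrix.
[[0.6913, -0.719, -0.0715], [0.6842, 0.6197, 0.3845], [-0.2322, -0.3147, 0.9203]]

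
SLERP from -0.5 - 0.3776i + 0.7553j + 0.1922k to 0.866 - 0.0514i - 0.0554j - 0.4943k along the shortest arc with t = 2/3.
-0.8285 - 0.1086i + 0.3332j + 0.4368k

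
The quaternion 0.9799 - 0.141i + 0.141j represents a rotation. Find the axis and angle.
axis = (-√2/2, √2/2, 0), θ = 23°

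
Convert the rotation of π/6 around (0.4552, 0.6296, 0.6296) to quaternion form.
0.9659 + 0.1178i + 0.163j + 0.163k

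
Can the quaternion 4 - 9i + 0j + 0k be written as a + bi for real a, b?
Yes. The quaternion 4 - 9i has j- and k-coefficients y = z = 0, so it lies in the complex subalgebra spanned by 1 and i.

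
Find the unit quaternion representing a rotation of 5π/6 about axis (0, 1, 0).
0.2588 + 0.9659j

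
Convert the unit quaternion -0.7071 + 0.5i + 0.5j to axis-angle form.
axis = (√2/2, √2/2, 0), θ = 3π/2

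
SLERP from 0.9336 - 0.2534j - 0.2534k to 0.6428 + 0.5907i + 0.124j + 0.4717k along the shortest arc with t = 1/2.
0.926 + 0.347i - 0.076j + 0.1282k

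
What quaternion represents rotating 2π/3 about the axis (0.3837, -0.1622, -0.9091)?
0.5 + 0.3323i - 0.1405j - 0.7873k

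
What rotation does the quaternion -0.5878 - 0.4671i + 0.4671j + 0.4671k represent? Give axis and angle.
axis = (-√3/3, √3/3, √3/3), θ = 252°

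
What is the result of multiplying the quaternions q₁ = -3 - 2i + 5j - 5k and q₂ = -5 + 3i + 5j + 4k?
16 + 46i - 47j - 12k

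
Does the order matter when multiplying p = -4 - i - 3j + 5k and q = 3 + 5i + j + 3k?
Yes: pq = -19 - 37i + 15j + 17k ≠ -19 - 9i - 41j - 11k = qp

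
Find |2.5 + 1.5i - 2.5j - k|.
3.969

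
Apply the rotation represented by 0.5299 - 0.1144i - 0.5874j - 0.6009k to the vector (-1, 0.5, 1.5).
(0.07, 1.869, -0.042)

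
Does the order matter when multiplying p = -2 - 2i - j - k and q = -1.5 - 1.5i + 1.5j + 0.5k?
Yes: pq = 2 + 7i + j - 4k ≠ 2 + 5i - 4j + 5k = qp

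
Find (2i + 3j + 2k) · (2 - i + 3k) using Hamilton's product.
-4 + 13i - 2j + 7k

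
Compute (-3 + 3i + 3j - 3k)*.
-3 - 3i - 3j + 3k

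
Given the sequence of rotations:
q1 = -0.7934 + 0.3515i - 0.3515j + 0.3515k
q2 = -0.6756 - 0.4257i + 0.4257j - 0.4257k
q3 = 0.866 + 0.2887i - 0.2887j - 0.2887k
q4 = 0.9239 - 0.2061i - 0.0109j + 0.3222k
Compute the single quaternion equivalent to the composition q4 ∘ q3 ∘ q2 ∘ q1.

q2 · q1 = 0.9849 + 0.1003i - 0.1003j + 0.1003k
q3 · q2 · q1 = 0.824 + 0.3133i - 0.4291j - 0.1975k
q4 · q3 · q2 · q1 = 0.8848 + 0.26i - 0.3452j + 0.1749k
0.8848 + 0.26i - 0.3452j + 0.1749k


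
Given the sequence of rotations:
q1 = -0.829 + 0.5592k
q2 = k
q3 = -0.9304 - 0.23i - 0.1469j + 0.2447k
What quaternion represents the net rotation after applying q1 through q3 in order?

q2 · q1 = -0.5592 - 0.829k
q3 · q2 · q1 = 0.7231 + 0.2504i - 0.1085j + 0.6345k
0.7231 + 0.2504i - 0.1085j + 0.6345k


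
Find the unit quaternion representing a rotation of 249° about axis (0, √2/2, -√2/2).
-0.5664 + 0.5827j - 0.5827k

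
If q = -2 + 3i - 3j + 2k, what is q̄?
-2 - 3i + 3j - 2k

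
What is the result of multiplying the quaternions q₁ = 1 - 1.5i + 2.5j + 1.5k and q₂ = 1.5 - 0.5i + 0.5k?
-1.5i + 3.75j + 4k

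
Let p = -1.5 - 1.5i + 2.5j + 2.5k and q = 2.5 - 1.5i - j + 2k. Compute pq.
-8.5 + 6i + 7j + 8.5k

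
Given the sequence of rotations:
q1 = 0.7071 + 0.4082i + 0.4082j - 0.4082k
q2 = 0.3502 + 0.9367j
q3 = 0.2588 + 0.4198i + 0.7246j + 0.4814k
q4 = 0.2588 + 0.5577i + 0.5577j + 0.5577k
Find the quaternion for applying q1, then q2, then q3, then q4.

q2 · q1 = -0.1347 - 0.2394i + 0.8053j - 0.5253k
q3 · q2 · q1 = -0.265 - 0.8868i + 0.2161j + 0.3107k
q4 · q3 · q2 · q1 = 0.1322 - 0.3245i - 0.7597j + 0.5477k
0.1322 - 0.3245i - 0.7597j + 0.5477k


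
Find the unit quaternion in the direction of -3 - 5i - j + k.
-0.5 - 0.8333i - 0.1667j + 0.1667k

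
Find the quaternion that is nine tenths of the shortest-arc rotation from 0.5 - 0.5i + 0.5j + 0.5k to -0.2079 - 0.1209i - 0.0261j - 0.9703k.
0.2528 + 0.0532i + 0.0836j + 0.9624k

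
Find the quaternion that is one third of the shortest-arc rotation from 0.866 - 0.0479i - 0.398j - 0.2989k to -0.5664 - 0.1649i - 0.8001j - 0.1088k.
0.9789 + 0.0372i + 0.0437j - 0.1962k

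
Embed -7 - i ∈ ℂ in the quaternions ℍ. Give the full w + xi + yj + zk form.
-7 - i + 0j + 0k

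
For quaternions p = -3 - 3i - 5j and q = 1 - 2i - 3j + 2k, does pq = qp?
No: pq = -24 - 7i + 10j - 7k ≠ -24 + 13i - 2j - 5k = qp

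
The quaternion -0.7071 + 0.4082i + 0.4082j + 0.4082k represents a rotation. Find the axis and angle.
axis = (√3/3, √3/3, √3/3), θ = 3π/2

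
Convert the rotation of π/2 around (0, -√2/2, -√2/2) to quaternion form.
0.7071 - 0.5j - 0.5k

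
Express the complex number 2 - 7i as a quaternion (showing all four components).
2 - 7i + 0j + 0k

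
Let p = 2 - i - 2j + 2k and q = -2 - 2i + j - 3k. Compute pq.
2 + 2i - j - 15k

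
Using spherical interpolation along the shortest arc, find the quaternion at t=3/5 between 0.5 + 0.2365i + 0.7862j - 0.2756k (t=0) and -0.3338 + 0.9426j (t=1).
0.0067 + 0.1081i + 0.9861j - 0.126k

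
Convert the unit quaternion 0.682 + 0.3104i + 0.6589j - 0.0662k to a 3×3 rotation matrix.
[[0.1229, 0.4993, 0.8576], [0.3187, 0.7985, -0.5106], [-0.9398, 0.3361, -0.061]]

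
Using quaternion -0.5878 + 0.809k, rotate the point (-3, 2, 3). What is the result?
(2.829, 2.235, 3)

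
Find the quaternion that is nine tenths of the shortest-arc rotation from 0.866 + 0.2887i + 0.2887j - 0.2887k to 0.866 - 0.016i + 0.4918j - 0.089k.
0.873 + 0.0152i + 0.4749j - 0.1103k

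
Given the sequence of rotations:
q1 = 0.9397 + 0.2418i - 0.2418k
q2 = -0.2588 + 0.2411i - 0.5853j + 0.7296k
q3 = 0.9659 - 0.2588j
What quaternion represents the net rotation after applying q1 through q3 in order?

q2 · q1 = -0.1251 + 0.3055i - 0.3153j + 0.8897k
q3 · q2 · q1 = -0.2024 + 0.0648i - 0.2722j + 0.9384k
-0.2024 + 0.0648i - 0.2722j + 0.9384k


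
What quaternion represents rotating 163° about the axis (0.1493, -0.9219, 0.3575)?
0.1478 + 0.1477i - 0.9118j + 0.3536k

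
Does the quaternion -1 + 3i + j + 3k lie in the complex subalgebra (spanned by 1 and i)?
No. The quaternion -1 + 3i + j + 3k has j-coefficient y = 1 and k-coefficient z = 3, not both zero, so it does not lie in the complex subalgebra spanned by 1 and i.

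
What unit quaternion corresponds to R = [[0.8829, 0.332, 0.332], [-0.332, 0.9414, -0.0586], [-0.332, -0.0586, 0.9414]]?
0.9703 + 0.1711j - 0.1711k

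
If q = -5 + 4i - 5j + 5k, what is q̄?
-5 - 4i + 5j - 5k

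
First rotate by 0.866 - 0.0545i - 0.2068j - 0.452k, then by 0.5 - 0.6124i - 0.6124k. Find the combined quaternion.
0.1228 - 0.6842i - 0.3468j - 0.6297k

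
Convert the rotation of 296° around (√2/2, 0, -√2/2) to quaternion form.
-0.848 + 0.3747i - 0.3747k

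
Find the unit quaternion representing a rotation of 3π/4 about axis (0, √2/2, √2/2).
0.3827 + 0.6533j + 0.6533k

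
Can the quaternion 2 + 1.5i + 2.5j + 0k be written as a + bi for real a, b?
No. The quaternion 2 + 1.5i + 2.5j has j-coefficient y = 2.5 and k-coefficient z = 0, not both zero, so it does not lie in the complex subalgebra spanned by 1 and i.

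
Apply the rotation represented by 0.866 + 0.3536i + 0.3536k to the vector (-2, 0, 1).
(-1.25, -1.837, 0.25)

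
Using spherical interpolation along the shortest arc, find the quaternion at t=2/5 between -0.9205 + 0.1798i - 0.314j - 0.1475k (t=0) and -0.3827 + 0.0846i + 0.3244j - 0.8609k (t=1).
-0.8324 + 0.1674i - 0.0613j - 0.5247k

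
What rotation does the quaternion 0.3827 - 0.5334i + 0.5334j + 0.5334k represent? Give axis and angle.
axis = (-√3/3, √3/3, √3/3), θ = 3π/4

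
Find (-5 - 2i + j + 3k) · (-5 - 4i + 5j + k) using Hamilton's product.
9 + 16i - 40j - 26k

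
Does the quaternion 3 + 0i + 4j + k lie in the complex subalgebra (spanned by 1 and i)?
No. The quaternion 3 + 4j + k has j-coefficient y = 4 and k-coefficient z = 1, not both zero, so it does not lie in the complex subalgebra spanned by 1 and i.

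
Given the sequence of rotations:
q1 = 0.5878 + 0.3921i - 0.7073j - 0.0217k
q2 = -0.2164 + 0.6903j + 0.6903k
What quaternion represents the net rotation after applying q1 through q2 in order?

q2 · q1 = 0.376 + 0.3884i + 0.8295j + 0.1398k
0.376 + 0.3884i + 0.8295j + 0.1398k


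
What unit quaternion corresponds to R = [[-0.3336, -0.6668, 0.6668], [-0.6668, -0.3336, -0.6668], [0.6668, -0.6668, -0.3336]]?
0.5774i - 0.5774j + 0.5774k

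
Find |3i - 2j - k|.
√14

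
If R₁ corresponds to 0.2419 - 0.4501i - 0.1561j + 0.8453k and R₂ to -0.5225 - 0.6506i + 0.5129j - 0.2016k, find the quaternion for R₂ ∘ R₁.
-0.1688 + 0.4799i + 0.8463j - 0.158k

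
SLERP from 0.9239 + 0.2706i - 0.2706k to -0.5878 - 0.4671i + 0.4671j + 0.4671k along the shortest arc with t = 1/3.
0.8499 + 0.3537i - 0.1659j - 0.3537k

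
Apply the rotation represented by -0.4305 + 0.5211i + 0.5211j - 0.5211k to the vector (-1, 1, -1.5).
(1.668, -0.936, -0.768)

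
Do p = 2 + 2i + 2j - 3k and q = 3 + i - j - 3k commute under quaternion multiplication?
No: pq = -3 - i + 7j - 19k ≠ -3 + 17i + j - 11k = qp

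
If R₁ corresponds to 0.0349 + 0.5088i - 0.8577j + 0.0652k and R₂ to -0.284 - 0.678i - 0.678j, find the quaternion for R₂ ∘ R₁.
-0.2465 - 0.2124i + 0.2641j + 0.908k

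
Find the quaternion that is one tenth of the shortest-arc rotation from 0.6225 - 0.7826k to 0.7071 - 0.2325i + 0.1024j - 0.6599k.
0.6336 - 0.0236i + 0.0104j - 0.7733k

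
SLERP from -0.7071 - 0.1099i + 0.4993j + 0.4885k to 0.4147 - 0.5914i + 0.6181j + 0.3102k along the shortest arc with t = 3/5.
-0.064 - 0.4946i + 0.7183j + 0.4851k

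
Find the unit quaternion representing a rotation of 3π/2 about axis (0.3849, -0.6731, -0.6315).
-0.7071 + 0.2722i - 0.476j - 0.4465k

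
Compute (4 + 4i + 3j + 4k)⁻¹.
0.0702 - 0.0702i - 0.0526j - 0.0702k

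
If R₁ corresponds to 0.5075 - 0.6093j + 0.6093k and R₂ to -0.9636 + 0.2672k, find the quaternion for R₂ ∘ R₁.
-0.6518 + 0.1628i + 0.5871j - 0.4515k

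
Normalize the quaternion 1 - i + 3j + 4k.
0.1925 - 0.1925i + 0.5774j + 0.7698k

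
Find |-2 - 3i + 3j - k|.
√23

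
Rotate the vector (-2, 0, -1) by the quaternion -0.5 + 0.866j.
(1.866, 0, -1.232)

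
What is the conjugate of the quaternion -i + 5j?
i - 5j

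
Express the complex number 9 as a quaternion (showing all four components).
9 + 0i + 0j + 0k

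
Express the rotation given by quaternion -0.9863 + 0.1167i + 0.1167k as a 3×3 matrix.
[[0.9728, 0.2302, 0.0272], [-0.2302, 0.9455, 0.2302], [0.0272, -0.2302, 0.9728]]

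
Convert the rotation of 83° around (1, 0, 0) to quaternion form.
0.749 + 0.6626i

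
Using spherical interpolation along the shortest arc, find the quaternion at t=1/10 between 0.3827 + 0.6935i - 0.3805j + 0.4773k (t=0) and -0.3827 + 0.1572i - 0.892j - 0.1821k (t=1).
0.3149 + 0.6883i - 0.489j + 0.4336k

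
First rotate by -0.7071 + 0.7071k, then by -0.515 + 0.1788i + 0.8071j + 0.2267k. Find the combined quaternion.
0.2039 + 0.4443i - 0.6971j - 0.5245k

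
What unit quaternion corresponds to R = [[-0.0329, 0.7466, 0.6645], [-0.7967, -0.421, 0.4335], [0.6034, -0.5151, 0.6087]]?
0.5373 - 0.4414i + 0.0284j - 0.7181k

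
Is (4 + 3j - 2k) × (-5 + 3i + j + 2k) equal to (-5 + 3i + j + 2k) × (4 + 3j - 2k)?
No: pq = -19 + 20i - 17j + 9k ≠ -19 + 4i - 5j + 27k = qp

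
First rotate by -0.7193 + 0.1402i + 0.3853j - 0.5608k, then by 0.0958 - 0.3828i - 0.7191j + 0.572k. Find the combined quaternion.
0.5826 + 0.4717i + 0.4197j - 0.5118k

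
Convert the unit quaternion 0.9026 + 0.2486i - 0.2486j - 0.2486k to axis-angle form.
axis = (√3/3, -√3/3, -√3/3), θ = 51°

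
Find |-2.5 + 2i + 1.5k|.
3.536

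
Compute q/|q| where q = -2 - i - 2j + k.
-0.6325 - 0.3162i - 0.6325j + 0.3162k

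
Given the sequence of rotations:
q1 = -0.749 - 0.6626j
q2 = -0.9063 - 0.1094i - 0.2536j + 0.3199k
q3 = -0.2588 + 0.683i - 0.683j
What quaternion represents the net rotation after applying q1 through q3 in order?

q2 · q1 = 0.5108 + 0.2939i + 0.7905j - 0.1671k
q3 · q2 · q1 = 0.207 + 0.3869i - 0.4393j + 0.7839k
0.207 + 0.3869i - 0.4393j + 0.7839k


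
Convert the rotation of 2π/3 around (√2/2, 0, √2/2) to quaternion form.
0.5 + 0.6124i + 0.6124k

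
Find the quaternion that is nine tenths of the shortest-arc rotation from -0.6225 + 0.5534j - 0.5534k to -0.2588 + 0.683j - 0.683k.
-0.2982 + 0.6749j - 0.6749k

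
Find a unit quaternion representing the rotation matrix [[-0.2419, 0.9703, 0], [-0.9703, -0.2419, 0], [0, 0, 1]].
0.6157 - 0.788k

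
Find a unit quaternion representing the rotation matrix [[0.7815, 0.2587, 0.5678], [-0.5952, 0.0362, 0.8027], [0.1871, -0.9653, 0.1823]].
0.7071 - 0.6251i + 0.1346j - 0.3019k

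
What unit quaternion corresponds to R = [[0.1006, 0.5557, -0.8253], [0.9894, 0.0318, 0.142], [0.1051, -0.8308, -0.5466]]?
-0.3827 + 0.6355i + 0.6078j - 0.2833k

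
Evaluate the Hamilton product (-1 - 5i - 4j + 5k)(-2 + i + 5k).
-18 - 11i + 38j - 11k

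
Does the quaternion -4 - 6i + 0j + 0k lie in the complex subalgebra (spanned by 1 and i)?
Yes. The quaternion -4 - 6i has j- and k-coefficients y = z = 0, so it lies in the complex subalgebra spanned by 1 and i.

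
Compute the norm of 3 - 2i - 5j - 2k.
√42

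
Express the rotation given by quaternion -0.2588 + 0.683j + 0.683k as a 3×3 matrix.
[[-0.866, 0.3535, -0.3535], [-0.3535, 0.067, 0.933], [0.3535, 0.933, 0.067]]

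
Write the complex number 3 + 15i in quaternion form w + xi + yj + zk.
3 + 15i + 0j + 0k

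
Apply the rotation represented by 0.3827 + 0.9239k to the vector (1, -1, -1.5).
(0, 1.414, -1.5)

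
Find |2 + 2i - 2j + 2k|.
4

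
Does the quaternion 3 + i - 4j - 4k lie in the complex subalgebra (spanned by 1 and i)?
No. The quaternion 3 + i - 4j - 4k has j-coefficient y = -4 and k-coefficient z = -4, not both zero, so it does not lie in the complex subalgebra spanned by 1 and i.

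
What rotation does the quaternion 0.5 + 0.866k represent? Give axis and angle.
axis = (0, 0, 1), θ = 2π/3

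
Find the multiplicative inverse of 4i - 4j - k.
-0.1212i + 0.1212j + 0.0303k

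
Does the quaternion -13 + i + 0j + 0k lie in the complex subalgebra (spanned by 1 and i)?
Yes. The quaternion -13 + i has j- and k-coefficients y = z = 0, so it lies in the complex subalgebra spanned by 1 and i.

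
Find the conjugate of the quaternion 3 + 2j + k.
3 - 2j - k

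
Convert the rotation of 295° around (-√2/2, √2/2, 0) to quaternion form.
-0.8434 - 0.3799i + 0.3799j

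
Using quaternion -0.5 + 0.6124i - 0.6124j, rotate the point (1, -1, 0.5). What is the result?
(1.306, -0.694, -0.25)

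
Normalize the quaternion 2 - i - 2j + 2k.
0.5547 - 0.2774i - 0.5547j + 0.5547k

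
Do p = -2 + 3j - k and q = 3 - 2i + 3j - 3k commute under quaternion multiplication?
No: pq = -18 - 2i + 5j + 9k ≠ -18 + 10i + j - 3k = qp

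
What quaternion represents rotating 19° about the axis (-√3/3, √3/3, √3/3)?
0.9863 - 0.0953i + 0.0953j + 0.0953k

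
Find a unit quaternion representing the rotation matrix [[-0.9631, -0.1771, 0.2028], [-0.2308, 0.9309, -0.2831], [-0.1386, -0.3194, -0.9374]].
0.0872 - 0.1042i + 0.9787j - 0.1539k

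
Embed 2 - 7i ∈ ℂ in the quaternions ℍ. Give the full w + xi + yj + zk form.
2 - 7i + 0j + 0k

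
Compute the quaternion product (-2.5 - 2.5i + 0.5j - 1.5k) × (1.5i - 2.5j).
5 - 7.5i + 4j + 5.5k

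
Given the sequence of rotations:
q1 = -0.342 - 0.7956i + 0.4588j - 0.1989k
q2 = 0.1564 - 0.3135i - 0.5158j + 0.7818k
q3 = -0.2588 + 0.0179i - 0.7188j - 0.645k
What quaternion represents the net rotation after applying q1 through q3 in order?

q2 · q1 = 0.0892 - 0.2733i - 0.4362j - 0.8527k
q3 · q2 · q1 = -0.8817 + 0.4039i + 0.2403j - 0.0411k
-0.8817 + 0.4039i + 0.2403j - 0.0411k


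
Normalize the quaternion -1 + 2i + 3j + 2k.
-0.2357 + 0.4714i + 0.7071j + 0.4714k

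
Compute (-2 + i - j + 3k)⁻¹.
-0.1333 - 0.0667i + 0.0667j - 0.2k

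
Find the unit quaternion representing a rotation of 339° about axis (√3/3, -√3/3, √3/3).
-0.9833 + 0.1052i - 0.1052j + 0.1052k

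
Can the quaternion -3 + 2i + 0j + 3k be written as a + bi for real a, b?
No. The quaternion -3 + 2i + 3k has j-coefficient y = 0 and k-coefficient z = 3, not both zero, so it does not lie in the complex subalgebra spanned by 1 and i.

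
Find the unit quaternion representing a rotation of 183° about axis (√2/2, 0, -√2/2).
-0.0262 + 0.7069i - 0.7069k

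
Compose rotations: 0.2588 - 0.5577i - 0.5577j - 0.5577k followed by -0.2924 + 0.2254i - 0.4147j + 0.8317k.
0.2826 + 0.9165i - 0.2824j + 0.0213k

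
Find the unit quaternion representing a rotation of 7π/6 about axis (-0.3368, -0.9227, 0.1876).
-0.2588 - 0.3253i - 0.8913j + 0.1812k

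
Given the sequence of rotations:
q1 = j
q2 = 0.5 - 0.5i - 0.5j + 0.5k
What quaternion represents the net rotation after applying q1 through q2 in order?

q2 · q1 = 0.5 - 0.5i + 0.5j - 0.5k
0.5 - 0.5i + 0.5j - 0.5k


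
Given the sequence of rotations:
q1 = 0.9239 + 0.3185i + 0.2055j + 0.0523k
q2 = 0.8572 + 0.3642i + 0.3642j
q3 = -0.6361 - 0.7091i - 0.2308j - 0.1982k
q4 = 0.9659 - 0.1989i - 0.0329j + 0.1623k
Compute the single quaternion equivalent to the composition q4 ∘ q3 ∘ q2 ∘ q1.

q2 · q1 = 0.6011 + 0.6286i + 0.4936j + 0.0037k
q3 · q2 · q1 = 0.178 - 0.7291i - 0.5747j - 0.3264k
q4 · q3 · q2 · q1 = 0.061 - 0.6356i - 0.7442j - 0.1961k
0.061 - 0.6356i - 0.7442j - 0.1961k


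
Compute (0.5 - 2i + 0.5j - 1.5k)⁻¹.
0.0741 + 0.2963i - 0.0741j + 0.2222k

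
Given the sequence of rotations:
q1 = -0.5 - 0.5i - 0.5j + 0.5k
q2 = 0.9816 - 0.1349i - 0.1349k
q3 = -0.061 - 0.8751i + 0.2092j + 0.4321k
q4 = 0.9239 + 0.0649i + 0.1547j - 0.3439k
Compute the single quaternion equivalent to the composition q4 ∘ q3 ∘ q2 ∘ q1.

q2 · q1 = -0.4908 - 0.4908i - 0.3559j + 0.6257k
q3 · q2 · q1 = -0.5955 + 0.7441i + 0.2545j + 0.1639k
q4 · q3 · q2 · q1 = -0.5815 + 0.7617i - 0.1235j + 0.2576k
-0.5815 + 0.7617i - 0.1235j + 0.2576k


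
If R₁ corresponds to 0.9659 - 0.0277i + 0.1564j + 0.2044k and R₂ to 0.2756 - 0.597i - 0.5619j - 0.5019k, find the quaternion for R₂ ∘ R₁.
0.4401 - 0.6206i - 0.3637j - 0.5374k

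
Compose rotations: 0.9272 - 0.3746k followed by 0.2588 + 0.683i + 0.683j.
0.24 + 0.3774i + 0.8891j - 0.0969k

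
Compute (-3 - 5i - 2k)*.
-3 + 5i + 2k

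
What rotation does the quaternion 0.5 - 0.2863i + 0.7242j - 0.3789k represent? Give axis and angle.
axis = (-0.3306, 0.8362, -0.4375), θ = 2π/3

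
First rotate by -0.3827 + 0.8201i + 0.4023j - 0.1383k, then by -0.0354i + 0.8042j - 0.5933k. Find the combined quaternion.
-0.3766 + 0.141i - 0.7992j - 0.4467k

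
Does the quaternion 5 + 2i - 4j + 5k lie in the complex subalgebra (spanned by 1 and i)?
No. The quaternion 5 + 2i - 4j + 5k has j-coefficient y = -4 and k-coefficient z = 5, not both zero, so it does not lie in the complex subalgebra spanned by 1 and i.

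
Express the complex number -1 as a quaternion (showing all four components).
-1 + 0i + 0j + 0k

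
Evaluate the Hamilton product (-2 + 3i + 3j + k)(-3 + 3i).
-3 - 15i - 6j - 12k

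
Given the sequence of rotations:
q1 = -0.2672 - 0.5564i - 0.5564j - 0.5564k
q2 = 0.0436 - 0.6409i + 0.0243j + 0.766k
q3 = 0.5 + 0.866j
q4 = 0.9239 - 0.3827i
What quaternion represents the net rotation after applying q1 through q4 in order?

q2 · q1 = 0.0715 + 0.5597i - 0.8136j + 0.1412k
q3 · q2 · q1 = 0.7403 + 0.4021i - 0.3449j - 0.4141k
q4 · q3 · q2 · q1 = 0.8378 + 0.0882i - 0.4771j - 0.2506k
0.8378 + 0.0882i - 0.4771j - 0.2506k


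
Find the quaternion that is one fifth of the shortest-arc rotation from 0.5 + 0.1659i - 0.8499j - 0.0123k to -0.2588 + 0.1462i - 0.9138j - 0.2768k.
0.3596 + 0.1713i - 0.9144j - 0.0723k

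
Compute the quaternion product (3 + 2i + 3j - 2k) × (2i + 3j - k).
-15 + 9i + 7j - 3k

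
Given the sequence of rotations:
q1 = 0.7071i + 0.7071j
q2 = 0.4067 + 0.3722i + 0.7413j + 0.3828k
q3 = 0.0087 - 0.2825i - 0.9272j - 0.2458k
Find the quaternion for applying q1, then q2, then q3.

q2 · q1 = -0.7874 + 0.0169i + 0.5583j - 0.261k
q3 · q2 · q1 = 0.4514 + 0.6018i + 0.657j + 0.0492k
0.4514 + 0.6018i + 0.657j + 0.0492k


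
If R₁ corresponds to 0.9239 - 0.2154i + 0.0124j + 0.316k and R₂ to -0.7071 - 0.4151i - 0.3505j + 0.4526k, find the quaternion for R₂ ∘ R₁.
-0.8814 - 0.3476i - 0.2989j + 0.1141k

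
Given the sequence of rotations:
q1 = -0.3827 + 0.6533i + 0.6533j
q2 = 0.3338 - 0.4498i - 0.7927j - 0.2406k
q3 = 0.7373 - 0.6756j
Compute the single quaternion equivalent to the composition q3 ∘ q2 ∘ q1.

q2 · q1 = 0.684 + 0.5474i + 0.3643j + 0.3161k
q3 · q2 · q1 = 0.7504 + 0.19i - 0.1935j + 0.6029k
0.7504 + 0.19i - 0.1935j + 0.6029k


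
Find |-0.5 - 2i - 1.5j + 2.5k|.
3.571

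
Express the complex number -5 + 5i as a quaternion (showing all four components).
-5 + 5i + 0j + 0k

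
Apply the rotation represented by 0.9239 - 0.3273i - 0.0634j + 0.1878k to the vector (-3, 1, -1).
(-2.83, -1.031, -1.389)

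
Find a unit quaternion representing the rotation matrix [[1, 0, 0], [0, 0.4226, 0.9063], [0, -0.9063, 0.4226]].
0.8434 - 0.5373i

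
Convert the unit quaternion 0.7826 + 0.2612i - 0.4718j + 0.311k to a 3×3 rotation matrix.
[[0.3614, -0.7332, -0.576], [0.2403, 0.6701, -0.7023], [0.9009, 0.1154, 0.4184]]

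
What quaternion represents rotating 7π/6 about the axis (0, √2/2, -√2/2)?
-0.2588 + 0.683j - 0.683k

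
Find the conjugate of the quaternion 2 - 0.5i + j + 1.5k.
2 + 0.5i - j - 1.5k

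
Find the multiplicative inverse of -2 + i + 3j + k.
-0.1333 - 0.0667i - 0.2j - 0.0667k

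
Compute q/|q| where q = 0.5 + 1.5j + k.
0.2673 + 0.8018j + 0.5345k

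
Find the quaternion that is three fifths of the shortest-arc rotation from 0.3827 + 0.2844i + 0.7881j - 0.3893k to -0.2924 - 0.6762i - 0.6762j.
0.3425 + 0.54i + 0.7513j - 0.1633k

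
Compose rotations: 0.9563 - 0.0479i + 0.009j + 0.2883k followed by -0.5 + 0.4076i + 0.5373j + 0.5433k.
-0.6201 + 0.5638i + 0.3658j + 0.4048k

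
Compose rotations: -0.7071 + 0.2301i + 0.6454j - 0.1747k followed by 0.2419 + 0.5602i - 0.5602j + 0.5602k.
0.1595 - 0.6041i + 0.779j + 0.0521k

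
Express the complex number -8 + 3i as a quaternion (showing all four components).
-8 + 3i + 0j + 0k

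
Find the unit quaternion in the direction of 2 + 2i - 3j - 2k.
0.4364 + 0.4364i - 0.6547j - 0.4364k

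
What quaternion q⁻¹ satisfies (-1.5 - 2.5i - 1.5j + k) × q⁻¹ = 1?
-0.1277 + 0.2128i + 0.1277j - 0.0851k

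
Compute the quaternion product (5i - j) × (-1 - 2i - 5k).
10 + 26j - 2k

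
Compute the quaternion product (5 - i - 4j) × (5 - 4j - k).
9 - i - 41j - k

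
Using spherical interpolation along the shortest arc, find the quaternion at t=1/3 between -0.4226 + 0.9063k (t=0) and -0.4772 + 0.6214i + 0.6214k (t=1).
-0.4664 + 0.223i + 0.856k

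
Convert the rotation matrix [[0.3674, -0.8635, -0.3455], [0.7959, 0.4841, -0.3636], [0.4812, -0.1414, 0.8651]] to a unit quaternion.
0.8241 + 0.0674i - 0.2508j + 0.5034k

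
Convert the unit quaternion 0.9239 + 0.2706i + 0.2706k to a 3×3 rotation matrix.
[[0.8536, -0.5, 0.1464], [0.5, 0.7071, -0.5], [0.1464, 0.5, 0.8536]]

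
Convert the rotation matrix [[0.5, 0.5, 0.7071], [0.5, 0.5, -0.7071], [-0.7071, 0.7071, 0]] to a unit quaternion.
0.7071 + 0.5i + 0.5j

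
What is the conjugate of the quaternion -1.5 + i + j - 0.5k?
-1.5 - i - j + 0.5k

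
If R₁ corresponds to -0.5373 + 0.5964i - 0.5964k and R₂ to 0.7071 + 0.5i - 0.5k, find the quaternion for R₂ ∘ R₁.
-0.9763 + 0.1531i - 0.1531k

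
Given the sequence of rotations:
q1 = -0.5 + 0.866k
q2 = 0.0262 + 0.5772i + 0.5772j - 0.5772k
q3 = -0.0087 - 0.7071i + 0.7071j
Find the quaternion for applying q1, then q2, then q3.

q2 · q1 = 0.4868 + 0.2113i - 0.7885j + 0.3113k
q3 · q2 · q1 = 0.7027 - 0.1259i + 0.5712j + 0.4054k
0.7027 - 0.1259i + 0.5712j + 0.4054k


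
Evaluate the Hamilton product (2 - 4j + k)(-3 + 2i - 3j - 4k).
-14 + 23i + 8j - 3k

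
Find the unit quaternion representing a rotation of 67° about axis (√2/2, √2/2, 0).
0.8339 + 0.3903i + 0.3903j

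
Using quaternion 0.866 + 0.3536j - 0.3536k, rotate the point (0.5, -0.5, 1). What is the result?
(0.556, -0.931, 0.569)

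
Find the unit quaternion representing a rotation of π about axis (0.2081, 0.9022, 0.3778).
0.2081i + 0.9022j + 0.3778k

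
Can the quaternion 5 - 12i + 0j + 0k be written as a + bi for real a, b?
Yes. The quaternion 5 - 12i has j- and k-coefficients y = z = 0, so it lies in the complex subalgebra spanned by 1 and i.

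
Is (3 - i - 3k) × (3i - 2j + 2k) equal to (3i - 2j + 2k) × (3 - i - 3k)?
No: pq = 9 + 3i - 13j + 8k ≠ 9 + 15i + j + 4k = qp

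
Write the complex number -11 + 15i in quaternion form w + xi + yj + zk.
-11 + 15i + 0j + 0k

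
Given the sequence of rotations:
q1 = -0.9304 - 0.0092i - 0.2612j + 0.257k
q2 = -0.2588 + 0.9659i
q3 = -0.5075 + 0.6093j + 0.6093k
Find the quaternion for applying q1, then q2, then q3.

q2 · q1 = 0.2497 - 0.8963i - 0.1806j - 0.3188k
q3 · q2 · q1 = 0.1776 + 0.3707i - 0.3023j + 0.86k
0.1776 + 0.3707i - 0.3023j + 0.86k


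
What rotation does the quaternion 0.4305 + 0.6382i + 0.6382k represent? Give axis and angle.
axis = (√2/2, 0, √2/2), θ = 129°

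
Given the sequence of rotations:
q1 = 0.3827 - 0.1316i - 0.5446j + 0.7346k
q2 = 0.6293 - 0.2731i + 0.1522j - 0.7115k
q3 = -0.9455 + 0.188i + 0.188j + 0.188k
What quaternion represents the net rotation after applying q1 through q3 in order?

q2 · q1 = 0.8104 - 0.463i + 0.0098j + 0.3588k
q3 · q2 · q1 = -0.7485 + 0.6557i - 0.0114j - 0.098k
-0.7485 + 0.6557i - 0.0114j - 0.098k


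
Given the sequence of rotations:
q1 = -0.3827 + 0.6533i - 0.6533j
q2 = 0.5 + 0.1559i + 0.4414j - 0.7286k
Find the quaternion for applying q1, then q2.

q2 · q1 = -0.0048 - 0.209i - 0.9716j - 0.1114k
-0.0048 - 0.209i - 0.9716j - 0.1114k


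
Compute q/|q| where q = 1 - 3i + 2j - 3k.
0.2085 - 0.6255i + 0.417j - 0.6255k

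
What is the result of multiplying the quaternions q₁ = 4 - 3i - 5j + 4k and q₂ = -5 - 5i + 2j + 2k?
-33 - 23i + 19j - 43k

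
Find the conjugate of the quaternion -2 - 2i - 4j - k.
-2 + 2i + 4j + k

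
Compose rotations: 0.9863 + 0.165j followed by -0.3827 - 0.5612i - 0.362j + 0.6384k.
-0.3177 - 0.6588i - 0.4202j + 0.5371k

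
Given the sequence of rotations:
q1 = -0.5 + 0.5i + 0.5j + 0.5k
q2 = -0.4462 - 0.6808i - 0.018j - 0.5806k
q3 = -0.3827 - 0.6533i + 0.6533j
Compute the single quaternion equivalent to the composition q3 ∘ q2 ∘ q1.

q2 · q1 = 0.8628 + 0.3986i - 0.164j - 0.2642k
q3 · q2 · q1 = 0.0374 - 0.8888i + 0.4538j - 0.0522k
0.0374 - 0.8888i + 0.4538j - 0.0522k


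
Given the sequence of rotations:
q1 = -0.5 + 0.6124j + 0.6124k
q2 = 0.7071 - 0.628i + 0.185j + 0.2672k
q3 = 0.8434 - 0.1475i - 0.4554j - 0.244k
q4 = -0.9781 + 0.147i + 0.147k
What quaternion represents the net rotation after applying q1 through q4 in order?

q2 · q1 = -0.6305 + 0.2637i + 0.7251j - 0.0852k
q3 · q2 · q1 = -0.1834 + 0.5311i + 0.8218j + 0.0951k
q4 · q3 · q2 · q1 = 0.0873 - 0.6672i - 0.7397j + 0.0008k
0.0873 - 0.6672i - 0.7397j + 0.0008k


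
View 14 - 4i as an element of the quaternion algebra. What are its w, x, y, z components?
14 - 4i + 0j + 0k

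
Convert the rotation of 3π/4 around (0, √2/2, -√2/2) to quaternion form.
0.3827 + 0.6533j - 0.6533k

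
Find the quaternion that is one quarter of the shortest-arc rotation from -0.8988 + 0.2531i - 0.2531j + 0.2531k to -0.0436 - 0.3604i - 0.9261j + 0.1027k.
-0.7983 + 0.0976i - 0.5366j + 0.2556k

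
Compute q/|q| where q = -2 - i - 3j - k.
-0.5164 - 0.2582i - 0.7746j - 0.2582k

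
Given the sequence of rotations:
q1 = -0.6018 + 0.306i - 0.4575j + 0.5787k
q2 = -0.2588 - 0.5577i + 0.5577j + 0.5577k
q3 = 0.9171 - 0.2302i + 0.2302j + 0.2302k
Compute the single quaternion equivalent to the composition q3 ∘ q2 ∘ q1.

q2 · q1 = 0.2588 + 0.8343i + 0.2762j - 0.4009k
q3 · q2 · q1 = 0.4581 + 0.5497i + 0.4126j - 0.5637k
0.4581 + 0.5497i + 0.4126j - 0.5637k


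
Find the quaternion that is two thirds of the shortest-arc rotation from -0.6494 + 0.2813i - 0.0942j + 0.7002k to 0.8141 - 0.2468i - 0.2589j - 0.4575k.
-0.7774 + 0.2647i + 0.1437j + 0.5523k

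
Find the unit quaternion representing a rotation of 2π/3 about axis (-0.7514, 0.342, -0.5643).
0.5 - 0.6507i + 0.2962j - 0.4887k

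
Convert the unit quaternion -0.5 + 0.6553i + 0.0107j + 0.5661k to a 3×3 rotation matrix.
[[0.3588, 0.5801, 0.7312], [-0.5521, -0.4998, 0.6674], [0.7526, -0.6432, 0.1409]]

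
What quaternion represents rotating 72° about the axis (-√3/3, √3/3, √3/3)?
0.809 - 0.3394i + 0.3394j + 0.3394k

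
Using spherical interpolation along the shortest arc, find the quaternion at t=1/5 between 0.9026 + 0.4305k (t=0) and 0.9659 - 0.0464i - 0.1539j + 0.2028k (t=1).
0.9214 - 0.0094i - 0.0312j + 0.3872k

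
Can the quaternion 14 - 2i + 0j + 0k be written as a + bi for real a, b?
Yes. The quaternion 14 - 2i has j- and k-coefficients y = z = 0, so it lies in the complex subalgebra spanned by 1 and i.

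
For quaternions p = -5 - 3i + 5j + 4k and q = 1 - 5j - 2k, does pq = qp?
No: pq = 28 + 7i + 24j + 29k ≠ 28 - 13i + 36j - k = qp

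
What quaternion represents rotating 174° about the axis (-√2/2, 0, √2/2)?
0.0523 - 0.7061i + 0.7061k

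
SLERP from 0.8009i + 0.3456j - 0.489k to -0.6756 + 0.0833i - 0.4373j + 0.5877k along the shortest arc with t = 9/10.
0.6387 + 0.0237i + 0.4576j - 0.6181k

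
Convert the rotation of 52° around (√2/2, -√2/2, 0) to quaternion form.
0.8988 + 0.31i - 0.31j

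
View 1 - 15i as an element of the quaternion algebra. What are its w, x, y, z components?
1 - 15i + 0j + 0k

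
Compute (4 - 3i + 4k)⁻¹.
0.0976 + 0.0732i - 0.0976k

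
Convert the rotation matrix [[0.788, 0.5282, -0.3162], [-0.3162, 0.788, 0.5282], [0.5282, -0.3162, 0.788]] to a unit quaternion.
0.9171 - 0.2302i - 0.2302j - 0.2302k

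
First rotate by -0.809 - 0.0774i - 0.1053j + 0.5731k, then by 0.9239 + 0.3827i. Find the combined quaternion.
-0.7178 - 0.3811i - 0.3166j + 0.4892k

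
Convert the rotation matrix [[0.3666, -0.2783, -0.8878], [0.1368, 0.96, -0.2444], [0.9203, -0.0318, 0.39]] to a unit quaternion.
0.8241 + 0.0645i - 0.5485j + 0.1259k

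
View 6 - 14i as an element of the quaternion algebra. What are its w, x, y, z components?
6 - 14i + 0j + 0k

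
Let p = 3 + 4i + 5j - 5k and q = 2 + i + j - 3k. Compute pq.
-18 + i + 20j - 20k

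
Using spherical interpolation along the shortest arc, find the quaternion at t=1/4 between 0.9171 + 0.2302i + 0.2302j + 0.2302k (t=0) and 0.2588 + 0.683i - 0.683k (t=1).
0.8806 + 0.4289i + 0.1992j - 0.0305k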